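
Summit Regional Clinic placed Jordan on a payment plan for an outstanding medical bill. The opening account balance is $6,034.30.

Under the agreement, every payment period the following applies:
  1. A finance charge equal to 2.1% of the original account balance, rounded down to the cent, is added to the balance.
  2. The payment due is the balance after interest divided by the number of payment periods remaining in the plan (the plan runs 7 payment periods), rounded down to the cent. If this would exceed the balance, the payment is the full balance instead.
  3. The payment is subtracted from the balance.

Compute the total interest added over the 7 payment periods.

Payment period 1: opening $6,034.30; interest $126.72 → $6,161.02; payment $880.14; balance $5,280.88
Payment period 2: opening $5,280.88; interest $126.72 → $5,407.60; payment $901.26; balance $4,506.34
Payment period 3: opening $4,506.34; interest $126.72 → $4,633.06; payment $926.61; balance $3,706.45
Payment period 4: opening $3,706.45; interest $126.72 → $3,833.17; payment $958.29; balance $2,874.88
Payment period 5: opening $2,874.88; interest $126.72 → $3,001.60; payment $1,000.53; balance $2,001.07
Payment period 6: opening $2,001.07; interest $126.72 → $2,127.79; payment $1,063.89; balance $1,063.90
Payment period 7: opening $1,063.90; interest $126.72 → $1,190.62; payment $1,190.62; balance $0.00
Total interest: $126.72 + $126.72 + $126.72 + $126.72 + $126.72 + $126.72 + $126.72 = $887.04

$887.04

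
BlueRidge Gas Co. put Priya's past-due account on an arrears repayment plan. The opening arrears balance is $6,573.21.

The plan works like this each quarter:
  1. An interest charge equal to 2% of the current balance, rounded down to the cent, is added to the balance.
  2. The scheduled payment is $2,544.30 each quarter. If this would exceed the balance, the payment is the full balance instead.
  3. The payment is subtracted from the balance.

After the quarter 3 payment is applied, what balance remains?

Quarter 1: $6,573.21 +$131.46 interest = $6,704.67; pay $2,544.30 → $4,160.37
Quarter 2: $4,160.37 +$83.20 interest = $4,243.57; pay $2,544.30 → $1,699.27
Quarter 3: $1,699.27 +$33.98 interest = $1,733.25; pay $1,733.25 → $0.00

$0.00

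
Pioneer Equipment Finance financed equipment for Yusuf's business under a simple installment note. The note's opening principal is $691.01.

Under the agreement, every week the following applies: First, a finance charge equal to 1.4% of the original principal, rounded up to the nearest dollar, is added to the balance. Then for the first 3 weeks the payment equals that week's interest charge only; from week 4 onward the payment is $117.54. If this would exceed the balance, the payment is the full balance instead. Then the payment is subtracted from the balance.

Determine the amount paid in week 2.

$10.00

Week 1: opening $691.01; interest $10.00 → $701.01; payment $10.00; balance $691.01
Week 2: opening $691.01; interest $10.00 → $701.01; payment $10.00; balance $691.01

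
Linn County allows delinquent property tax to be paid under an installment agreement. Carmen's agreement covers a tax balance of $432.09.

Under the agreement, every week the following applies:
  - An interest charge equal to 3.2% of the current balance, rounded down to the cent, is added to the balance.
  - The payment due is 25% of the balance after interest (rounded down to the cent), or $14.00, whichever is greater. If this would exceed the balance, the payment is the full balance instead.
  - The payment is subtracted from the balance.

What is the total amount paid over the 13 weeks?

Week 1: opening $432.09; interest $13.82 → $445.91; payment $111.47; balance $334.44
Week 2: opening $334.44; interest $10.70 → $345.14; payment $86.28; balance $258.86
Week 3: opening $258.86; interest $8.28 → $267.14; payment $66.78; balance $200.36
Week 4: opening $200.36; interest $6.41 → $206.77; payment $51.69; balance $155.08
Week 5: opening $155.08; interest $4.96 → $160.04; payment $40.01; balance $120.03
Week 6: opening $120.03; interest $3.84 → $123.87; payment $30.96; balance $92.91
Week 7: opening $92.91; interest $2.97 → $95.88; payment $23.97; balance $71.91
Week 8: opening $71.91; interest $2.30 → $74.21; payment $18.55; balance $55.66
Week 9: opening $55.66; interest $1.78 → $57.44; payment $14.36; balance $43.08
Week 10: opening $43.08; interest $1.37 → $44.45; payment $14.00; balance $30.45
Week 11: opening $30.45; interest $0.97 → $31.42; payment $14.00; balance $17.42
Week 12: opening $17.42; interest $0.55 → $17.97; payment $14.00; balance $3.97
Week 13: opening $3.97; interest $0.12 → $4.09; payment $4.09; balance $0.00
Total paid: $490.16

$490.16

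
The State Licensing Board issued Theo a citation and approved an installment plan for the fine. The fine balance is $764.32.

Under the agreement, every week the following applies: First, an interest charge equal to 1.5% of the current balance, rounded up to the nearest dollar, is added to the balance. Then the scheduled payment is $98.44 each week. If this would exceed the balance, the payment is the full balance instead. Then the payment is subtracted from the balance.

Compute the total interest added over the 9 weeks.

$59.00

Week 1: $764.32 +$12.00 interest = $776.32; pay $98.44 → $677.88
Week 2: $677.88 +$11.00 interest = $688.88; pay $98.44 → $590.44
Week 3: $590.44 +$9.00 interest = $599.44; pay $98.44 → $501.00
Week 4: $501.00 +$8.00 interest = $509.00; pay $98.44 → $410.56
Week 5: $410.56 +$7.00 interest = $417.56; pay $98.44 → $319.12
Week 6: $319.12 +$5.00 interest = $324.12; pay $98.44 → $225.68
Week 7: $225.68 +$4.00 interest = $229.68; pay $98.44 → $131.24
Week 8: $131.24 +$2.00 interest = $133.24; pay $98.44 → $34.80
Week 9: $34.80 +$1.00 interest = $35.80; pay $35.80 → $0.00
Total interest: $12.00 + $11.00 + $9.00 + $8.00 + $7.00 + $5.00 + $4.00 + $2.00 + $1.00 = $59.00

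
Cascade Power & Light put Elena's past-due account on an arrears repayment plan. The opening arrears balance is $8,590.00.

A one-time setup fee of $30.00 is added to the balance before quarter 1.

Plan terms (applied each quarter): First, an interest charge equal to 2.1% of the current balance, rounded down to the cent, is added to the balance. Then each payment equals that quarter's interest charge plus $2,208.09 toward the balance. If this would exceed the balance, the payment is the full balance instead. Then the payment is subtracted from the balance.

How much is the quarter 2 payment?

$2,342.74

Quarter 1: $8,620.00 +$181.02 interest = $8,801.02; pay $2,389.11 → $6,411.91
Quarter 2: $6,411.91 +$134.65 interest = $6,546.56; pay $2,342.74 → $4,203.82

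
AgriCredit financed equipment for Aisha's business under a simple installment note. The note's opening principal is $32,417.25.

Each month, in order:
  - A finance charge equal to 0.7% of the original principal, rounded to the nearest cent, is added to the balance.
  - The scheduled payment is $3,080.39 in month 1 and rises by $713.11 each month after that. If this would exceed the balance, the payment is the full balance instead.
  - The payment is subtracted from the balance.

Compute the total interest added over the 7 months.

Month 1: opening $32,417.25; interest $226.92 → $32,644.17; payment $3,080.39; balance $29,563.78
Month 2: opening $29,563.78; interest $226.92 → $29,790.70; payment $3,793.50; balance $25,997.20
Month 3: opening $25,997.20; interest $226.92 → $26,224.12; payment $4,506.61; balance $21,717.51
Month 4: opening $21,717.51; interest $226.92 → $21,944.43; payment $5,219.72; balance $16,724.71
Month 5: opening $16,724.71; interest $226.92 → $16,951.63; payment $5,932.83; balance $11,018.80
Month 6: opening $11,018.80; interest $226.92 → $11,245.72; payment $6,645.94; balance $4,599.78
Month 7: opening $4,599.78; interest $226.92 → $4,826.70; payment $4,826.70; balance $0.00
Total interest: $226.92 + $226.92 + $226.92 + $226.92 + $226.92 + $226.92 + $226.92 = $1,588.44

$1,588.44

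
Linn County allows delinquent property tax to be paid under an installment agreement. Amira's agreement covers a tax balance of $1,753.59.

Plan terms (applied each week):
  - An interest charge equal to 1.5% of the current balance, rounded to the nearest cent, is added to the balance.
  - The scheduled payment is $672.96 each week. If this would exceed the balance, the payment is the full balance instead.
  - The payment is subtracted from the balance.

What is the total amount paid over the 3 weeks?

Week 1: $1,753.59 +$26.30 interest = $1,779.89; pay $672.96 → $1,106.93
Week 2: $1,106.93 +$16.60 interest = $1,123.53; pay $672.96 → $450.57
Week 3: $450.57 +$6.76 interest = $457.33; pay $457.33 → $0.00
Total paid: $1,803.25

$1,803.25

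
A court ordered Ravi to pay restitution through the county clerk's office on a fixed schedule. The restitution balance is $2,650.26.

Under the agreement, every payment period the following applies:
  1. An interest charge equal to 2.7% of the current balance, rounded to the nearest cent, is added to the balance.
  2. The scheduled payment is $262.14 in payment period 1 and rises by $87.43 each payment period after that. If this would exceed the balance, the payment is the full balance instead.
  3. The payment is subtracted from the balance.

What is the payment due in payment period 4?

$524.43

Payment period 1: $2,650.26 +$71.56 interest = $2,721.82; pay $262.14 → $2,459.68
Payment period 2: $2,459.68 +$66.41 interest = $2,526.09; pay $349.57 → $2,176.52
Payment period 3: $2,176.52 +$58.77 interest = $2,235.29; pay $437.00 → $1,798.29
Payment period 4: $1,798.29 +$48.55 interest = $1,846.84; pay $524.43 → $1,322.41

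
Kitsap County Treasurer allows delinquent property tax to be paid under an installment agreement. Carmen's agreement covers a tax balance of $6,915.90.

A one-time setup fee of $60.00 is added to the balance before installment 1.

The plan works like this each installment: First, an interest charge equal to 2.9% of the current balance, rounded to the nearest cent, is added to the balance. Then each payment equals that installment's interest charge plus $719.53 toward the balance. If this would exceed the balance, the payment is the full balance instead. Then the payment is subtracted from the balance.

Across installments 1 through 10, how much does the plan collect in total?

$8,059.92

# | Opening | Interest | Payment | End bal
1 | $6,975.90 | $202.30 | $921.83 | $6,256.37
2 | $6,256.37 | $181.43 | $900.96 | $5,536.84
3 | $5,536.84 | $160.57 | $880.10 | $4,817.31
4 | $4,817.31 | $139.70 | $859.23 | $4,097.78
5 | $4,097.78 | $118.84 | $838.37 | $3,378.25
6 | $3,378.25 | $97.97 | $817.50 | $2,658.72
7 | $2,658.72 | $77.10 | $796.63 | $1,939.19
8 | $1,939.19 | $56.24 | $775.77 | $1,219.66
9 | $1,219.66 | $35.37 | $754.90 | $500.13
10 | $500.13 | $14.50 | $514.63 | $0.00
Total paid: $8,059.92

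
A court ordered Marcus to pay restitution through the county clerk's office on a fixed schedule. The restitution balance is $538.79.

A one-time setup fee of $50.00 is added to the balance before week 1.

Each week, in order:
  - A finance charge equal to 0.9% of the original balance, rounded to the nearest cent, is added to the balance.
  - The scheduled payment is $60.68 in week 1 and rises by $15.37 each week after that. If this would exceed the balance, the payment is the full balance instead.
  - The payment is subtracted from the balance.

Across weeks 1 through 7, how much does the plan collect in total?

Week 1: $588.79 +$4.85 interest = $593.64; pay $60.68 → $532.96
Week 2: $532.96 +$4.85 interest = $537.81; pay $76.05 → $461.76
Week 3: $461.76 +$4.85 interest = $466.61; pay $91.42 → $375.19
Week 4: $375.19 +$4.85 interest = $380.04; pay $106.79 → $273.25
Week 5: $273.25 +$4.85 interest = $278.10; pay $122.16 → $155.94
Week 6: $155.94 +$4.85 interest = $160.79; pay $137.53 → $23.26
Week 7: $23.26 +$4.85 interest = $28.11; pay $28.11 → $0.00
Total paid: $622.74

$622.74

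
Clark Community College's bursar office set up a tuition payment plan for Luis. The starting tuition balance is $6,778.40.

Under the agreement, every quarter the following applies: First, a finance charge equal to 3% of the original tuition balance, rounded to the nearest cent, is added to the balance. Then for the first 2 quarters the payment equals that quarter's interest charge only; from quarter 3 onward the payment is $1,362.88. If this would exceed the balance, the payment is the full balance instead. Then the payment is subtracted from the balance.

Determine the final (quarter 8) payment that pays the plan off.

$1,184.10

# | Opening | Interest | Payment | End bal
1 | $6,778.40 | $203.35 | $203.35 | $6,778.40
2 | $6,778.40 | $203.35 | $203.35 | $6,778.40
3 | $6,778.40 | $203.35 | $1,362.88 | $5,618.87
4 | $5,618.87 | $203.35 | $1,362.88 | $4,459.34
5 | $4,459.34 | $203.35 | $1,362.88 | $3,299.81
6 | $3,299.81 | $203.35 | $1,362.88 | $2,140.28
7 | $2,140.28 | $203.35 | $1,362.88 | $980.75
8 | $980.75 | $203.35 | $1,184.10 | $0.00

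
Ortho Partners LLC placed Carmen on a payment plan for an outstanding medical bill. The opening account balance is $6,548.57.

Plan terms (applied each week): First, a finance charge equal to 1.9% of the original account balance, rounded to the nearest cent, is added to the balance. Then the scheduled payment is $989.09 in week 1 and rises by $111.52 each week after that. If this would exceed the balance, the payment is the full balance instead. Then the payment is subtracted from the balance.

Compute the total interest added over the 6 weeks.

Week 1: opening $6,548.57; interest $124.42 → $6,672.99; payment $989.09; balance $5,683.90
Week 2: opening $5,683.90; interest $124.42 → $5,808.32; payment $1,100.61; balance $4,707.71
Week 3: opening $4,707.71; interest $124.42 → $4,832.13; payment $1,212.13; balance $3,620.00
Week 4: opening $3,620.00; interest $124.42 → $3,744.42; payment $1,323.65; balance $2,420.77
Week 5: opening $2,420.77; interest $124.42 → $2,545.19; payment $1,435.17; balance $1,110.02
Week 6: opening $1,110.02; interest $124.42 → $1,234.44; payment $1,234.44; balance $0.00
Total interest: $124.42 + $124.42 + $124.42 + $124.42 + $124.42 + $124.42 = $746.52

$746.52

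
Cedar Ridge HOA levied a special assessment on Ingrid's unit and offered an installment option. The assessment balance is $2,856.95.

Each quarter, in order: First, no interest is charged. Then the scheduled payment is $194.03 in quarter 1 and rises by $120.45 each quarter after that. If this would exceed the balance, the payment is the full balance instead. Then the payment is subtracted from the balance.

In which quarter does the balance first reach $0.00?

Quarter 1: $2,856.95 − $194.03 → $2,662.92
Quarter 2: $2,662.92 − $314.48 → $2,348.44
Quarter 3: $2,348.44 − $434.93 → $1,913.51
Quarter 4: $1,913.51 − $555.38 → $1,358.13
Quarter 5: $1,358.13 − $675.83 → $682.30
Quarter 6: $682.30 − $682.30 → $0.00
Balance reaches $0.00 in quarter 6.

6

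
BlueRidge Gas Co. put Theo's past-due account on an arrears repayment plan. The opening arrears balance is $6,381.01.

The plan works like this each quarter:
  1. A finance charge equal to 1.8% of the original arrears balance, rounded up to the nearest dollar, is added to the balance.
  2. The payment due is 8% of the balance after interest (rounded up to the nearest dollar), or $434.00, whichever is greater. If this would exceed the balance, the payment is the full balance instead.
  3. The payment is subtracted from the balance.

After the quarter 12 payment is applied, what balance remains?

Quarter 1: $6,381.01 +$115.00 interest = $6,496.01; pay $520.00 → $5,976.01
Quarter 2: $5,976.01 +$115.00 interest = $6,091.01; pay $488.00 → $5,603.01
Quarter 3: $5,603.01 +$115.00 interest = $5,718.01; pay $458.00 → $5,260.01
Quarter 4: $5,260.01 +$115.00 interest = $5,375.01; pay $434.00 → $4,941.01
Quarter 5: $4,941.01 +$115.00 interest = $5,056.01; pay $434.00 → $4,622.01
Quarter 6: $4,622.01 +$115.00 interest = $4,737.01; pay $434.00 → $4,303.01
Quarter 7: $4,303.01 +$115.00 interest = $4,418.01; pay $434.00 → $3,984.01
Quarter 8: $3,984.01 +$115.00 interest = $4,099.01; pay $434.00 → $3,665.01
Quarter 9: $3,665.01 +$115.00 interest = $3,780.01; pay $434.00 → $3,346.01
Quarter 10: $3,346.01 +$115.00 interest = $3,461.01; pay $434.00 → $3,027.01
Quarter 11: $3,027.01 +$115.00 interest = $3,142.01; pay $434.00 → $2,708.01
Quarter 12: $2,708.01 +$115.00 interest = $2,823.01; pay $434.00 → $2,389.01

$2,389.01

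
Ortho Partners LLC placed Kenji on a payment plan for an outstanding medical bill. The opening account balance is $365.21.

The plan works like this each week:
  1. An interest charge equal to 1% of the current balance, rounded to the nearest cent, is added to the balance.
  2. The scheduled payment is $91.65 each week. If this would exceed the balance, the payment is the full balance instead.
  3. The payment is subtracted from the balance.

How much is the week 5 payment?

Week 1: $365.21 +$3.65 interest = $368.86; pay $91.65 → $277.21
Week 2: $277.21 +$2.77 interest = $279.98; pay $91.65 → $188.33
Week 3: $188.33 +$1.88 interest = $190.21; pay $91.65 → $98.56
Week 4: $98.56 +$0.99 interest = $99.55; pay $91.65 → $7.90
Week 5: $7.90 +$0.08 interest = $7.98; pay $7.98 → $0.00

$7.98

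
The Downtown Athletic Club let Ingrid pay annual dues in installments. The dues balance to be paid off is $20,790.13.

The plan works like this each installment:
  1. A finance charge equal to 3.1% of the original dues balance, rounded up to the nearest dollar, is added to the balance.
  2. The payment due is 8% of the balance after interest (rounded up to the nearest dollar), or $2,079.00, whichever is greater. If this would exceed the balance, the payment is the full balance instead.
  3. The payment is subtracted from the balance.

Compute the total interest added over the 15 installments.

Installment 1: opening $20,790.13; interest $645.00 → $21,435.13; payment $2,079.00; balance $19,356.13
Installment 2: opening $19,356.13; interest $645.00 → $20,001.13; payment $2,079.00; balance $17,922.13
Installment 3: opening $17,922.13; interest $645.00 → $18,567.13; payment $2,079.00; balance $16,488.13
Installment 4: opening $16,488.13; interest $645.00 → $17,133.13; payment $2,079.00; balance $15,054.13
Installment 5: opening $15,054.13; interest $645.00 → $15,699.13; payment $2,079.00; balance $13,620.13
Installment 6: opening $13,620.13; interest $645.00 → $14,265.13; payment $2,079.00; balance $12,186.13
Installment 7: opening $12,186.13; interest $645.00 → $12,831.13; payment $2,079.00; balance $10,752.13
Installment 8: opening $10,752.13; interest $645.00 → $11,397.13; payment $2,079.00; balance $9,318.13
Installment 9: opening $9,318.13; interest $645.00 → $9,963.13; payment $2,079.00; balance $7,884.13
Installment 10: opening $7,884.13; interest $645.00 → $8,529.13; payment $2,079.00; balance $6,450.13
Installment 11: opening $6,450.13; interest $645.00 → $7,095.13; payment $2,079.00; balance $5,016.13
Installment 12: opening $5,016.13; interest $645.00 → $5,661.13; payment $2,079.00; balance $3,582.13
Installment 13: opening $3,582.13; interest $645.00 → $4,227.13; payment $2,079.00; balance $2,148.13
Installment 14: opening $2,148.13; interest $645.00 → $2,793.13; payment $2,079.00; balance $714.13
Installment 15: opening $714.13; interest $645.00 → $1,359.13; payment $1,359.13; balance $0.00
Total interest: $645.00 + $645.00 + $645.00 + $645.00 + $645.00 + $645.00 + $645.00 + $645.00 + $645.00 + $645.00 + $645.00 + $645.00 + $645.00 + $645.00 + $645.00 = $9,675.00

$9,675.00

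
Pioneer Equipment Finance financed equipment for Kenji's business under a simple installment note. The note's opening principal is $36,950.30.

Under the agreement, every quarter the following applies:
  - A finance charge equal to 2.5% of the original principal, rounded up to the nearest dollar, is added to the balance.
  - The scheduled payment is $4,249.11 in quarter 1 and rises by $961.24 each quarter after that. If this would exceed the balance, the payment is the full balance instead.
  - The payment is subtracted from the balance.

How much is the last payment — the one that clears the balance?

$3,505.04

Quarter 1: opening $36,950.30; interest $924.00 → $37,874.30; payment $4,249.11; balance $33,625.19
Quarter 2: opening $33,625.19; interest $924.00 → $34,549.19; payment $5,210.35; balance $29,338.84
Quarter 3: opening $29,338.84; interest $924.00 → $30,262.84; payment $6,171.59; balance $24,091.25
Quarter 4: opening $24,091.25; interest $924.00 → $25,015.25; payment $7,132.83; balance $17,882.42
Quarter 5: opening $17,882.42; interest $924.00 → $18,806.42; payment $8,094.07; balance $10,712.35
Quarter 6: opening $10,712.35; interest $924.00 → $11,636.35; payment $9,055.31; balance $2,581.04
Quarter 7: opening $2,581.04; interest $924.00 → $3,505.04; payment $3,505.04; balance $0.00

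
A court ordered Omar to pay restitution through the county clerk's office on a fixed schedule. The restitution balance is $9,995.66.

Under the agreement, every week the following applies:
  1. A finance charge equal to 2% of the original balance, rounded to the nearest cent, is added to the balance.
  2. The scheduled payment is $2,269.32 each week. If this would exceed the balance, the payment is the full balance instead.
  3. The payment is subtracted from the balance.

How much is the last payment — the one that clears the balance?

$1,917.93

# | Opening | Interest | Payment | End bal
1 | $9,995.66 | $199.91 | $2,269.32 | $7,926.25
2 | $7,926.25 | $199.91 | $2,269.32 | $5,856.84
3 | $5,856.84 | $199.91 | $2,269.32 | $3,787.43
4 | $3,787.43 | $199.91 | $2,269.32 | $1,718.02
5 | $1,718.02 | $199.91 | $1,917.93 | $0.00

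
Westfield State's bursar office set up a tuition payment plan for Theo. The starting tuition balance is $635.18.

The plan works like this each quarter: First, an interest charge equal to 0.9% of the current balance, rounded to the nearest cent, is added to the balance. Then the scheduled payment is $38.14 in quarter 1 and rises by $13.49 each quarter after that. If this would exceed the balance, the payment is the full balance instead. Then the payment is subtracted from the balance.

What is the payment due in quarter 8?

$115.45

Quarter 1: opening $635.18; interest $5.72 → $640.90; payment $38.14; balance $602.76
Quarter 2: opening $602.76; interest $5.42 → $608.18; payment $51.63; balance $556.55
Quarter 3: opening $556.55; interest $5.01 → $561.56; payment $65.12; balance $496.44
Quarter 4: opening $496.44; interest $4.47 → $500.91; payment $78.61; balance $422.30
Quarter 5: opening $422.30; interest $3.80 → $426.10; payment $92.10; balance $334.00
Quarter 6: opening $334.00; interest $3.01 → $337.01; payment $105.59; balance $231.42
Quarter 7: opening $231.42; interest $2.08 → $233.50; payment $119.08; balance $114.42
Quarter 8: opening $114.42; interest $1.03 → $115.45; payment $115.45; balance $0.00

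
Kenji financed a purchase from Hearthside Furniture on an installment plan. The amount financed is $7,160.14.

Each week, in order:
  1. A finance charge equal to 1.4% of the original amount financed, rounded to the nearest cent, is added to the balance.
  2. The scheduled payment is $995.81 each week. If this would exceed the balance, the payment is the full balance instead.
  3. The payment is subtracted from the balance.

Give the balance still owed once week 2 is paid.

$5,369.00

# | Opening | Interest | Payment | End bal
1 | $7,160.14 | $100.24 | $995.81 | $6,264.57
2 | $6,264.57 | $100.24 | $995.81 | $5,369.00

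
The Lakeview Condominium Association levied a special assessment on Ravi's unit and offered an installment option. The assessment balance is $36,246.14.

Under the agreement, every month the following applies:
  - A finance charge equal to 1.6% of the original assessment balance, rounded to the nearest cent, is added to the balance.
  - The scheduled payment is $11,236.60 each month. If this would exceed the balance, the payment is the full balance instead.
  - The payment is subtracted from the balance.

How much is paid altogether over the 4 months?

$38,565.90

Month 1: opening $36,246.14; interest $579.94 → $36,826.08; payment $11,236.60; balance $25,589.48
Month 2: opening $25,589.48; interest $579.94 → $26,169.42; payment $11,236.60; balance $14,932.82
Month 3: opening $14,932.82; interest $579.94 → $15,512.76; payment $11,236.60; balance $4,276.16
Month 4: opening $4,276.16; interest $579.94 → $4,856.10; payment $4,856.10; balance $0.00
Total paid: $38,565.90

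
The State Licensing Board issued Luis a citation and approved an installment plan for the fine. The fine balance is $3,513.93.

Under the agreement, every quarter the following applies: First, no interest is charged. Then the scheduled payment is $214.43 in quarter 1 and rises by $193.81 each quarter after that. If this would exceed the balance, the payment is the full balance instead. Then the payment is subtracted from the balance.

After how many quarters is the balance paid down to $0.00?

Quarter 1: $3,513.93 − $214.43 → $3,299.50
Quarter 2: $3,299.50 − $408.24 → $2,891.26
Quarter 3: $2,891.26 − $602.05 → $2,289.21
Quarter 4: $2,289.21 − $795.86 → $1,493.35
Quarter 5: $1,493.35 − $989.67 → $503.68
Quarter 6: $503.68 − $503.68 → $0.00
Balance reaches $0.00 in quarter 6.

6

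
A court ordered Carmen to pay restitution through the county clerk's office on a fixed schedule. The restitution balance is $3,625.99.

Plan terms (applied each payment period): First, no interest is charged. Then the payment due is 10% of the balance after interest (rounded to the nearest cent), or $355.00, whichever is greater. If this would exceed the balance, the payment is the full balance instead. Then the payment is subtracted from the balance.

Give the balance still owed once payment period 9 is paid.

Payment period 1: opening $3,625.99; payment $362.60; balance $3,263.39
Payment period 2: opening $3,263.39; payment $355.00; balance $2,908.39
Payment period 3: opening $2,908.39; payment $355.00; balance $2,553.39
Payment period 4: opening $2,553.39; payment $355.00; balance $2,198.39
Payment period 5: opening $2,198.39; payment $355.00; balance $1,843.39
Payment period 6: opening $1,843.39; payment $355.00; balance $1,488.39
Payment period 7: opening $1,488.39; payment $355.00; balance $1,133.39
Payment period 8: opening $1,133.39; payment $355.00; balance $778.39
Payment period 9: opening $778.39; payment $355.00; balance $423.39

$423.39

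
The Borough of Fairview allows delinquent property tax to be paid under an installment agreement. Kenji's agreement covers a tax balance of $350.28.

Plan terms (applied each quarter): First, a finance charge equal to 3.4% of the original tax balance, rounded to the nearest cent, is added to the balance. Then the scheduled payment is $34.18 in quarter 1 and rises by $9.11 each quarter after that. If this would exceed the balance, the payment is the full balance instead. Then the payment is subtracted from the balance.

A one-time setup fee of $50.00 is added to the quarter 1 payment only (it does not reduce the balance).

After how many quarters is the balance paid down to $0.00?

# | Opening | Interest | Payment | Fee | End bal
1 | $350.28 | $11.91 | $34.18 | $50.00 | $328.01
2 | $328.01 | $11.91 | $43.29 | — | $296.63
3 | $296.63 | $11.91 | $52.40 | — | $256.14
4 | $256.14 | $11.91 | $61.51 | — | $206.54
5 | $206.54 | $11.91 | $70.62 | — | $147.83
6 | $147.83 | $11.91 | $79.73 | — | $80.01
7 | $80.01 | $11.91 | $88.84 | — | $3.08
8 | $3.08 | $11.91 | $14.99 | — | $0.00
Balance reaches $0.00 in quarter 8.

8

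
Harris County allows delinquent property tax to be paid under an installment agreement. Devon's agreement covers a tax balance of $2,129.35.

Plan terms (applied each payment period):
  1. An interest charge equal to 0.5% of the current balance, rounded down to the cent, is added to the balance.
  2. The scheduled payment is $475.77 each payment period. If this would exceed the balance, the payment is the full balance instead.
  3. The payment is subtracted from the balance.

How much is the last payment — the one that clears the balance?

$256.11

Payment period 1: $2,129.35 +$10.64 interest = $2,139.99; pay $475.77 → $1,664.22
Payment period 2: $1,664.22 +$8.32 interest = $1,672.54; pay $475.77 → $1,196.77
Payment period 3: $1,196.77 +$5.98 interest = $1,202.75; pay $475.77 → $726.98
Payment period 4: $726.98 +$3.63 interest = $730.61; pay $475.77 → $254.84
Payment period 5: $254.84 +$1.27 interest = $256.11; pay $256.11 → $0.00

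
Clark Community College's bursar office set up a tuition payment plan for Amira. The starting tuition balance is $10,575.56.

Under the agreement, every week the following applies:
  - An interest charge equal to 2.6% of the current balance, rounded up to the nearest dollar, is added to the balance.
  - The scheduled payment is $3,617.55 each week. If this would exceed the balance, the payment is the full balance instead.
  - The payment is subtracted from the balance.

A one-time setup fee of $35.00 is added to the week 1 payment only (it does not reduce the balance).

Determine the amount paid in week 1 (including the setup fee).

Week 1: opening $10,575.56; interest $275.00 → $10,850.56; payment $3,617.55 (+ $35.00 fee); balance $7,233.01

$3,652.55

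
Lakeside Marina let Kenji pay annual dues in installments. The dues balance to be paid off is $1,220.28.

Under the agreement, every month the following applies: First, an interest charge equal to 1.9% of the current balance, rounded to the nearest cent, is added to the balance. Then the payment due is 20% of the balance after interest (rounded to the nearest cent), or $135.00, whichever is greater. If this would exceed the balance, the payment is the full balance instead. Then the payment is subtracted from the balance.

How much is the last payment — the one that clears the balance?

$25.65

# | Opening | Interest | Payment | End bal
1 | $1,220.28 | $23.19 | $248.69 | $994.78
2 | $994.78 | $18.90 | $202.74 | $810.94
3 | $810.94 | $15.41 | $165.27 | $661.08
4 | $661.08 | $12.56 | $135.00 | $538.64
5 | $538.64 | $10.23 | $135.00 | $413.87
6 | $413.87 | $7.86 | $135.00 | $286.73
7 | $286.73 | $5.45 | $135.00 | $157.18
8 | $157.18 | $2.99 | $135.00 | $25.17
9 | $25.17 | $0.48 | $25.65 | $0.00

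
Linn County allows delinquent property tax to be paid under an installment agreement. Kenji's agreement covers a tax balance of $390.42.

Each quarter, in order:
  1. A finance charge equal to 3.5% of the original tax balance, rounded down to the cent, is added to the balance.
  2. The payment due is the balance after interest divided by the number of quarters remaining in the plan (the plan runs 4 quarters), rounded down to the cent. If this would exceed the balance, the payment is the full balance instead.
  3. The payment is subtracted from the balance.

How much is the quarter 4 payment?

$126.07

Quarter 1: opening $390.42; interest $13.66 → $404.08; payment $101.02; balance $303.06
Quarter 2: opening $303.06; interest $13.66 → $316.72; payment $105.57; balance $211.15
Quarter 3: opening $211.15; interest $13.66 → $224.81; payment $112.40; balance $112.41
Quarter 4: opening $112.41; interest $13.66 → $126.07; payment $126.07; balance $0.00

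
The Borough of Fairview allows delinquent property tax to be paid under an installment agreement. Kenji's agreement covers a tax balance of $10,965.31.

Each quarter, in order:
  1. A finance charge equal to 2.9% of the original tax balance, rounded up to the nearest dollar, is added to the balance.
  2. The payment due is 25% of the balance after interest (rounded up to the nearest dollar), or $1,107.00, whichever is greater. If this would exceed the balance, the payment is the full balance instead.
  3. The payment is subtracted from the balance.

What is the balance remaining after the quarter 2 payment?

Quarter 1: $10,965.31 +$318.00 interest = $11,283.31; pay $2,821.00 → $8,462.31
Quarter 2: $8,462.31 +$318.00 interest = $8,780.31; pay $2,196.00 → $6,584.31

$6,584.31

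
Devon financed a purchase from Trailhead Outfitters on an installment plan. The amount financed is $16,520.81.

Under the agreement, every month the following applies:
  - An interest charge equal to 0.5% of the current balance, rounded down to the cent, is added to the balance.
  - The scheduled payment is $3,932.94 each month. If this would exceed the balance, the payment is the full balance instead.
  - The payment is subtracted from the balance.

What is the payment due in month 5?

# | Opening | Interest | Payment | End bal
1 | $16,520.81 | $82.60 | $3,932.94 | $12,670.47
2 | $12,670.47 | $63.35 | $3,932.94 | $8,800.88
3 | $8,800.88 | $44.00 | $3,932.94 | $4,911.94
4 | $4,911.94 | $24.55 | $3,932.94 | $1,003.55
5 | $1,003.55 | $5.01 | $1,008.56 | $0.00

$1,008.56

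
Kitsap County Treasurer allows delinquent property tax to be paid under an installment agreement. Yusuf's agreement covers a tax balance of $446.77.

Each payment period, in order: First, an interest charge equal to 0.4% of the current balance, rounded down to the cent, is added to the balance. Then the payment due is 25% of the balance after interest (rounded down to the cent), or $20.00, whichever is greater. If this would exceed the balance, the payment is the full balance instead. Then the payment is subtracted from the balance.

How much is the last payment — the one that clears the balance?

# | Opening | Interest | Payment | End bal
1 | $446.77 | $1.78 | $112.13 | $336.42
2 | $336.42 | $1.34 | $84.44 | $253.32
3 | $253.32 | $1.01 | $63.58 | $190.75
4 | $190.75 | $0.76 | $47.87 | $143.64
5 | $143.64 | $0.57 | $36.05 | $108.16
6 | $108.16 | $0.43 | $27.14 | $81.45
7 | $81.45 | $0.32 | $20.44 | $61.33
8 | $61.33 | $0.24 | $20.00 | $41.57
9 | $41.57 | $0.16 | $20.00 | $21.73
10 | $21.73 | $0.08 | $20.00 | $1.81
11 | $1.81 | $0.00 | $1.81 | $0.00

$1.81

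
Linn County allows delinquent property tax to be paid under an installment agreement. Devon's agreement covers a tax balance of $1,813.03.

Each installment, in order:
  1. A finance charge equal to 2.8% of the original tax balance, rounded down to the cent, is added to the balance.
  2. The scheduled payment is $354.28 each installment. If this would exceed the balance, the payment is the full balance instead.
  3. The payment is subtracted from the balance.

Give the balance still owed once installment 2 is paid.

# | Opening | Interest | Payment | End bal
1 | $1,813.03 | $50.76 | $354.28 | $1,509.51
2 | $1,509.51 | $50.76 | $354.28 | $1,205.99

$1,205.99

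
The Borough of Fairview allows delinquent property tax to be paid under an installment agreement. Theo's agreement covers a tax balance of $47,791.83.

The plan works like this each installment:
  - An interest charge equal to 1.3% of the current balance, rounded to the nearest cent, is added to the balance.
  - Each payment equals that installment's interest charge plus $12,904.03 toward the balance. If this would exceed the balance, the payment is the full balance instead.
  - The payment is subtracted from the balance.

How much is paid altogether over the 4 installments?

Installment 1: opening $47,791.83; interest $621.29 → $48,413.12; payment $13,525.32; balance $34,887.80
Installment 2: opening $34,887.80; interest $453.54 → $35,341.34; payment $13,357.57; balance $21,983.77
Installment 3: opening $21,983.77; interest $285.79 → $22,269.56; payment $13,189.82; balance $9,079.74
Installment 4: opening $9,079.74; interest $118.04 → $9,197.78; payment $9,197.78; balance $0.00
Total paid: $49,270.49

$49,270.49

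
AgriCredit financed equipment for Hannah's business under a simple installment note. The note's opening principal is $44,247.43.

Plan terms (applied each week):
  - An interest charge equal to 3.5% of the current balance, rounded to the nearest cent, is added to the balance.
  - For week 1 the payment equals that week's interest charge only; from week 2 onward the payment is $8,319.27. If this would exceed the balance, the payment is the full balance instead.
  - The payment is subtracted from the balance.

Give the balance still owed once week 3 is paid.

$30,469.24

Week 1: opening $44,247.43; interest $1,548.66 → $45,796.09; payment $1,548.66; balance $44,247.43
Week 2: opening $44,247.43; interest $1,548.66 → $45,796.09; payment $8,319.27; balance $37,476.82
Week 3: opening $37,476.82; interest $1,311.69 → $38,788.51; payment $8,319.27; balance $30,469.24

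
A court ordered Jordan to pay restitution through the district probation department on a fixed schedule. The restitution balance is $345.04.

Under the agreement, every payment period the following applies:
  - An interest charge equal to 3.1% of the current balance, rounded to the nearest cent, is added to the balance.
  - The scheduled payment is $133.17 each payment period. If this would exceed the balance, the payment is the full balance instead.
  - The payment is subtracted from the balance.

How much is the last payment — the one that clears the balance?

Payment period 1: opening $345.04; interest $10.70 → $355.74; payment $133.17; balance $222.57
Payment period 2: opening $222.57; interest $6.90 → $229.47; payment $133.17; balance $96.30
Payment period 3: opening $96.30; interest $2.99 → $99.29; payment $99.29; balance $0.00

$99.29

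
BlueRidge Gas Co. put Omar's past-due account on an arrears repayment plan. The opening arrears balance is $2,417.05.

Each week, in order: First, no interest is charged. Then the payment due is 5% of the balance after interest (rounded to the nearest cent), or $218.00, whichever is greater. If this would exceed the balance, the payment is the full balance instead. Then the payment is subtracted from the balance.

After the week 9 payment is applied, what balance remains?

$455.05

Week 1: opening $2,417.05; payment $218.00; balance $2,199.05
Week 2: opening $2,199.05; payment $218.00; balance $1,981.05
Week 3: opening $1,981.05; payment $218.00; balance $1,763.05
Week 4: opening $1,763.05; payment $218.00; balance $1,545.05
Week 5: opening $1,545.05; payment $218.00; balance $1,327.05
Week 6: opening $1,327.05; payment $218.00; balance $1,109.05
Week 7: opening $1,109.05; payment $218.00; balance $891.05
Week 8: opening $891.05; payment $218.00; balance $673.05
Week 9: opening $673.05; payment $218.00; balance $455.05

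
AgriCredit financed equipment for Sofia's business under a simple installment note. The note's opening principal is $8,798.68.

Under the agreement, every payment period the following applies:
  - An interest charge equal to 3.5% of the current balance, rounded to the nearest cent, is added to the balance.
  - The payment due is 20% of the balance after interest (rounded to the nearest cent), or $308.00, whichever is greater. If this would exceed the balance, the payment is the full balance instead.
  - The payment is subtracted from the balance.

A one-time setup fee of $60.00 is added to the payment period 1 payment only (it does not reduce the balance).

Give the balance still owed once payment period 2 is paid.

Payment period 1: $8,798.68 +$307.95 interest = $9,106.63; pay $1,821.33 (+ $60.00 fee) → $7,285.30
Payment period 2: $7,285.30 +$254.99 interest = $7,540.29; pay $1,508.06 → $6,032.23

$6,032.23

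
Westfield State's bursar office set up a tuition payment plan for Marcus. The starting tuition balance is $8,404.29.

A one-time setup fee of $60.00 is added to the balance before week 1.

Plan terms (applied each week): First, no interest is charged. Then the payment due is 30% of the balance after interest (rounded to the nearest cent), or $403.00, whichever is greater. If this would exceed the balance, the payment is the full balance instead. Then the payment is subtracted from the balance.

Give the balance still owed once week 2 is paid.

$4,147.50

Week 1: opening $8,464.29; payment $2,539.29; balance $5,925.00
Week 2: opening $5,925.00; payment $1,777.50; balance $4,147.50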